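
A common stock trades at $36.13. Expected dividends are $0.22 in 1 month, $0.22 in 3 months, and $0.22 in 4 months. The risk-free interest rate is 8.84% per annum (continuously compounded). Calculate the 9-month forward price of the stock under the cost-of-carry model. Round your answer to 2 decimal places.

$37.92

PV(dividends) I = 0.22·e^(−0.0884·1/12) + 0.22·e^(−0.0884·3/12) + 0.22·e^(−0.0884·4/12)
I = 0.2184 + 0.2152 + 0.2136 = 0.6472
F = (S − I)·e^(rT) = (36.13 − 0.6472) · e^(0.0884·9/12)
= 35.4828 · e^0.066300 = 35.4828 × 1.068547 = $37.92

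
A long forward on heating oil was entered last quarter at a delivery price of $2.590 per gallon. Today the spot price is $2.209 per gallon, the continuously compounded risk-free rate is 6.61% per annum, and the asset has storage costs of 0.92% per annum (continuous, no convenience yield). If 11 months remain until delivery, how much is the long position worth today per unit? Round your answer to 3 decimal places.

Current fair forward for the remaining 11 months: F = S·e^((r + u)·T), (r + u) = 0.0661 + 0.0092 = 0.0753
F = 2.209 · e^(0.0753 × 11/12) = 2.209 × 1.071463 = 2.3669
Value of long forward = (F − K)·e^(−rT) = (2.3669 − 2.590) · e^(−0.0661·11/12)
= -0.2231 × 0.941207 = -0.210

-$0.210 per gallon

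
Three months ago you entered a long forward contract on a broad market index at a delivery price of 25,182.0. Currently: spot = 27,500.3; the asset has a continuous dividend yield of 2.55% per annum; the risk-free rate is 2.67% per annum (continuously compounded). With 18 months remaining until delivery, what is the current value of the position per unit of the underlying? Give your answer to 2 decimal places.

Current fair forward for the remaining 18 months: F = S·e^((r − q)·T), (r − q) = 0.0267 − 0.0255 = 0.0012
F = 27500.3 · e^(0.0012 × 18/12) = 27500.3 × 1.00180162 = 27549.8451
Value of long forward = (F − K)·e^(−rT) = (27549.8451 − 25182.0) · e^(−0.0267·18/12)
= 2367.8451 × 0.96074140 = 2274.89

2274.89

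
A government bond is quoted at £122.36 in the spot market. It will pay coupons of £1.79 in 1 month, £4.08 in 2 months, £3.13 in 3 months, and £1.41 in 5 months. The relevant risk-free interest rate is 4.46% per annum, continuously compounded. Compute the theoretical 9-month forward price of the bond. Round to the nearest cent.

£115.86

PV(coupons) I = 1.79·e^(−0.0446·1/12) + 4.08·e^(−0.0446·2/12) + 3.13·e^(−0.0446·3/12) + 1.41·e^(−0.0446·5/12)
I = 1.7834 + 4.0498 + 3.0953 + 1.3840 = 10.3125
F = (S − I)·e^(rT) = (122.36 − 10.3125) · e^(0.0446·9/12)
= 112.0475 · e^0.033450 = 112.0475 × 1.034016 = £115.86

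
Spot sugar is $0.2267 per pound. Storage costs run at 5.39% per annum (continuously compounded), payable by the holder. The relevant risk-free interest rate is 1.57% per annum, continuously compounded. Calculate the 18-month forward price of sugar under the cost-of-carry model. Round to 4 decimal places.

Net carry = r + u − y = 0.0157 + 0.0539 − 0.0000 = 0.0696
F = S·e^((r+u−y)T) = 0.2267 · e^(0.0696 × 18/12) = 0.2267 · e^0.104400
= 0.2267 × 1.110044 = $0.2516 per pound

$0.2516 per pound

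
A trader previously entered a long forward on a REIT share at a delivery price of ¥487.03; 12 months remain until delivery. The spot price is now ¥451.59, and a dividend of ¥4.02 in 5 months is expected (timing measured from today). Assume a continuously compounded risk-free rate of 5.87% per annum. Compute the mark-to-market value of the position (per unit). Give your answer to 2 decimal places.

-¥11.60

PV(remaining dividends) I = 4.02·e^(−0.0587·5/12) = 3.9229
Current forward F = (S − I)·e^(rT) = (451.59 − 3.9229)·e^(0.0587·12/12) = 447.6671 × 1.060457 = 474.7317
Value (long) = (F − K)·e^(−rT) = (474.7317 − 487.03) × 0.942990 = -11.5972
Value = -¥11.60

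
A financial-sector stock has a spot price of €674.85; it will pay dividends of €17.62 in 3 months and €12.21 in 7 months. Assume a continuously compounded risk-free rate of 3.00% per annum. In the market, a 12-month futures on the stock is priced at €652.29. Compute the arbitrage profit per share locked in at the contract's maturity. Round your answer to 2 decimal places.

PV(dividends) I = 17.62·e^(−0.0300·3/12) + 12.21·e^(−0.0300·7/12) = 29.4865
Fair futures F* = (S − I)·e^(rT) = (674.85 − 29.4865)·e^0.030000 = 645.3635 × 1.030455 = 665.0180
Market €652.29 < fair 665.0180: forward underpriced → reverse cash-and-carry (short the stock, invest proceeds at r, pay the dividends, go long the forward).
Profit at T = |F_mkt − F*| = |652.29 − 665.0180| = €12.73 per share

€12.73 per share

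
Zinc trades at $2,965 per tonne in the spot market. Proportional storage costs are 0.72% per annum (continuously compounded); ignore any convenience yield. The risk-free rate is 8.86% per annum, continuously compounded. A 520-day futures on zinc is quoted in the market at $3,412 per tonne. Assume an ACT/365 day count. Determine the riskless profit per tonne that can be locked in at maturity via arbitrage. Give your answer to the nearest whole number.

Fair futures: F* = S·e^(carry·T), with carry = (r + u) = 0.0886 + 0.0072 = 0.0958
F* = 2965 · e^(0.0958 × 520/365) = 2965 · e^0.136482 = 2965 × 1.146234 = $3398.5838
Market $3412 > fair $3398.5838: forward overpriced → cash-and-carry (buy spot, short the forward).
At maturity, profit = |F_mkt − F*| = |3412 − 3398.5838| = $13 per tonne

$13 per tonne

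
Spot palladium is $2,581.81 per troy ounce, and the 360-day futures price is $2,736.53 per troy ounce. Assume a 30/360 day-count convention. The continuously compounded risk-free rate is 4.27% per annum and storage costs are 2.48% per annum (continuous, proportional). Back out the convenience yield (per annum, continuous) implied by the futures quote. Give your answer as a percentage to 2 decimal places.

0.93%

F = S·e^((r+u−y)T) ⇒ (r+u−y) = ln(F/S)/T
ln(2736.53/2581.81) = 0.058200; /T ⇒ 0.058200
y = r + u − ln(F/S)/T = 0.0427 + 0.0248 − 0.058200 = 0.009300
y = 0.93%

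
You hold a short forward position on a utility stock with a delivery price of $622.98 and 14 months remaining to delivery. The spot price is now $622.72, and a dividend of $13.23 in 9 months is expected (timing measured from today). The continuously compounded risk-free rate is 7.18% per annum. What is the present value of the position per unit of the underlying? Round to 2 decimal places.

-$37.26

PV(remaining dividends) I = 13.23·e^(−0.0718·9/12) = 12.5364
Current forward F = (S − I)·e^(rT) = (622.72 − 12.5364)·e^(0.0718·14/12) = 610.1836 × 1.087375 = 663.4984
Value (long) = (F − K)·e^(−rT) = (663.4984 − 622.98) × 0.919646 = 37.2626
Short position value = −(long value) = -$37.26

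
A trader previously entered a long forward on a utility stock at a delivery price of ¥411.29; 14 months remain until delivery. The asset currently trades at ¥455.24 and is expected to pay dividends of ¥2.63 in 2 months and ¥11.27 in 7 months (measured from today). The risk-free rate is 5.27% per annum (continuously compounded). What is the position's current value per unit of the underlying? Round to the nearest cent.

¥54.94

PV(remaining dividends) I = 2.63·e^(−0.0527·2/12) + 11.27·e^(−0.0527·7/12) = 13.5358
Current forward F = (S − I)·e^(rT) = (455.24 − 13.5358)·e^(0.0527·14/12) = 441.7042 × 1.063413 = 469.7140
Value (long) = (F − K)·e^(−rT) = (469.7140 − 411.29) × 0.940369 = 54.9401
Value = ¥54.94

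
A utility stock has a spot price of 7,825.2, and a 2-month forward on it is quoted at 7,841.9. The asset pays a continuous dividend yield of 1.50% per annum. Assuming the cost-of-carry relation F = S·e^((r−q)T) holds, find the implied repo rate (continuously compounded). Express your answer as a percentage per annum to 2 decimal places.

From F = S·e^((r−q)T): (r − q) = ln(F/S)/T
ln(7841.9/7825.2) = ln(1.002134) = 0.002132
(r − q) = 0.002132 / (2/12) = 0.012792
r = ln(F/S)/T + q = 0.012792 + 0.0150 = 0.027792
r = 2.78%

2.78%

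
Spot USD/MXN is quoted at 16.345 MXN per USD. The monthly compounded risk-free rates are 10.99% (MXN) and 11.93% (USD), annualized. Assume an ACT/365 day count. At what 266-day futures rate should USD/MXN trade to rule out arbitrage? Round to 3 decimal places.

16.234

By covered interest parity, F = S · (1+r_MXN/12)^(12T) / (1+r_USD/12)^(12T)
= 16.345 × 1.082991 / 1.090365 = 16.345 × 0.993237
F = 16.234 MXN per USD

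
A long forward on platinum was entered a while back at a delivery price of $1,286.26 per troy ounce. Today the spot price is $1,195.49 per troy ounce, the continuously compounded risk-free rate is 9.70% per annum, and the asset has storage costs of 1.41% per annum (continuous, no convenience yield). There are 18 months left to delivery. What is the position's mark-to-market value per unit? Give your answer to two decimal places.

$108.96 per troy ounce

Current fair forward for the remaining 18 months: F = S·e^((r + u)·T), (r + u) = 0.0970 + 0.0141 = 0.1111
F = 1195.49 · e^(0.1111 × 18/12) = 1195.49 × 1.18134072 = 1412.2810
Value of long forward = (F − K)·e^(−rT) = (1412.2810 − 1286.26) · e^(−0.0970·18/12)
= 126.0210 × 0.86458989 = 108.96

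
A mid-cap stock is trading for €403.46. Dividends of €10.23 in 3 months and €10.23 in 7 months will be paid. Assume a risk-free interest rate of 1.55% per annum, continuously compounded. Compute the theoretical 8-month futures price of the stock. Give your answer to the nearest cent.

€387.11

PV(dividends) I = 10.23·e^(−0.0155·3/12) + 10.23·e^(−0.0155·7/12)
I = 10.1904 + 10.1379 = 20.3283
F = (S − I)·e^(rT) = (403.46 − 20.3283) · e^(0.0155·8/12)
= 383.1317 · e^0.010333 = 383.1317 × 1.010387 = €387.11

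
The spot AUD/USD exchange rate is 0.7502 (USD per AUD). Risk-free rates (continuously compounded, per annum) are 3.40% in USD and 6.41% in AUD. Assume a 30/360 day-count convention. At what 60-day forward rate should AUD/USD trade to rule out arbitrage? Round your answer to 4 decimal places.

0.7464

F = S·e^((r_USD − r_AUD)T) = 0.7502 · e^((0.0340 − 0.0641) × 60/360)
= 0.7502 · e^-0.005017 = 0.7502 × 0.994996
F = 0.7464 USD per AUD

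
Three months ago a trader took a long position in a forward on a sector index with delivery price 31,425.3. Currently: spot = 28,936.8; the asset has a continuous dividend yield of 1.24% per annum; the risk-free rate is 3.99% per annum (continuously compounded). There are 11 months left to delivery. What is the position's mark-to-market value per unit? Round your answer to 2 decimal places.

Current fair forward for the remaining 11 months: F = S·e^((r − q)·T), (r − q) = 0.0399 − 0.0124 = 0.0275
F = 28936.8 · e^(0.0275 × 11/12) = 28936.8 × 1.02552875 = 29675.5203
Value of long forward = (F − K)·e^(−rT) = (29675.5203 − 31425.3) · e^(−0.0399·11/12)
= -1749.7797 × 0.96408578 = -1686.94

-1686.94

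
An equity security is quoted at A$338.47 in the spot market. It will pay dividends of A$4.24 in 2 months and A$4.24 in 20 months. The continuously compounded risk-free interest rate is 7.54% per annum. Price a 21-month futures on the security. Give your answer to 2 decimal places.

A$377.17

PV(dividends) I = 4.24·e^(−0.0754·2/12) + 4.24·e^(−0.0754·20/12)
I = 4.1871 + 3.7393 = 7.9264
F = (S − I)·e^(rT) = (338.47 − 7.9264) · e^(0.0754·21/12)
= 330.5436 · e^0.131950 = 330.5436 × 1.141051 = A$377.17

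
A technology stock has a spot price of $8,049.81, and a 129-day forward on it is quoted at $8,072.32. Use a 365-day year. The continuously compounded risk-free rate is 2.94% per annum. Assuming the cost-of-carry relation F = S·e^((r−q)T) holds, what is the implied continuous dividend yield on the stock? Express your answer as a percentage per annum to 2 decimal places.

From F = S·e^((r−q)T): (r − q) = ln(F/S)/T
ln(8072.32/8049.81) = ln(1.002796) = 0.002792
(r − q) = 0.002792 / (129/365) = 0.007900
q = r − ln(F/S)/T = 0.0294 − 0.007900 = 0.021500
q = 2.15%

2.15%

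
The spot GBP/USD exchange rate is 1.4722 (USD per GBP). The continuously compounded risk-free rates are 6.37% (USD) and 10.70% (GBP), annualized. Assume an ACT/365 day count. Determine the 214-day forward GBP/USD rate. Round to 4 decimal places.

1.4353

F = S·e^((r_USD − r_GBP)T) = 1.4722 · e^((0.0637 − 0.1070) × 214/365)
= 1.4722 · e^-0.025387 = 1.4722 × 0.974933
F = 1.4353 USD per GBP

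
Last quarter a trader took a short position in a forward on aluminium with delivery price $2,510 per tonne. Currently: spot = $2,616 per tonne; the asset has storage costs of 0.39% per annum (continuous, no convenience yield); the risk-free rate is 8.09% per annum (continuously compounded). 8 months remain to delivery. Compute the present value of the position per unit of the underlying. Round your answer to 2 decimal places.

-$244.60 per tonne

Current fair forward for the remaining 8 months: F = S·e^((r + u)·T), (r + u) = 0.0809 + 0.0039 = 0.0848
F = 2616 · e^(0.0848 × 8/12) = 2616 × 1.05816189 = 2768.1515
Value of long forward = (F − K)·e^(−rT) = (2768.1515 − 2510) · e^(−0.0809·8/12)
= 258.1515 × 0.94749527 = 244.60
Short position value = −(long value) = -$244.60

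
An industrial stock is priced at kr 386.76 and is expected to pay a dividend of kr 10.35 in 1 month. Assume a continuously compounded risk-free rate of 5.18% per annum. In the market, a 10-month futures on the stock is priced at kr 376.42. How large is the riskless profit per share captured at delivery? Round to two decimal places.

kr 16.64 per share

PV(dividends) I = 10.35·e^(−0.0518·1/12) = 10.3054
Fair futures F* = (S − I)·e^(rT) = (386.76 − 10.3054)·e^0.043167 = 376.4546 × 1.044112 = 393.0608
Market kr 376.42 < fair 393.0608: forward underpriced → reverse cash-and-carry (short the stock, invest proceeds at r, pay the dividends, go long the forward).
Profit at T = |F_mkt − F*| = |376.42 − 393.0608| = kr 16.64 per share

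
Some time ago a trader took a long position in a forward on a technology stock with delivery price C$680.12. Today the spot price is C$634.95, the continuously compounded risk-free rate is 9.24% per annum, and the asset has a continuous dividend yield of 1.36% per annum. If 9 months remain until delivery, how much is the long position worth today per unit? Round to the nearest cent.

-C$6.08

Current fair forward for the remaining 9 months: F = S·e^((r − q)·T), (r − q) = 0.0924 − 0.0136 = 0.0788
F = 634.95 · e^(0.0788 × 9/12) = 634.95 × 1.060881 = 673.6064
Value of long forward = (F − K)·e^(−rT) = (673.6064 − 680.12) · e^(−0.0924·9/12)
= -6.5136 × 0.933047 = -6.08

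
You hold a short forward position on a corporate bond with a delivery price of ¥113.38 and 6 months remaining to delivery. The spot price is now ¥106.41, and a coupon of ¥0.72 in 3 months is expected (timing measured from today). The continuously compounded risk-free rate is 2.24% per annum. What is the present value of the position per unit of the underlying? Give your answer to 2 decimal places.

¥6.42

PV(remaining coupons) I = 0.72·e^(−0.0224·3/12) = 0.7160
Current forward F = (S − I)·e^(rT) = (106.41 − 0.7160)·e^(0.0224·6/12) = 105.6940 × 1.011263 = 106.8844
Value (long) = (F − K)·e^(−rT) = (106.8844 − 113.38) × 0.988862 = -6.4233
Short position value = −(long value) = ¥6.42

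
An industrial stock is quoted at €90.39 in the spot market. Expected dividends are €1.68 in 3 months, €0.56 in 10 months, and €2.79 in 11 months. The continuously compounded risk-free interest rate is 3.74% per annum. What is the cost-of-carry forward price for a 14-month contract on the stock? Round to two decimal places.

€89.30

PV(dividends) I = 1.68·e^(−0.0374·3/12) + 0.56·e^(−0.0374·10/12) + 2.79·e^(−0.0374·11/12)
I = 1.6644 + 0.5428 + 2.6960 = 4.9032
F = (S − I)·e^(rT) = (90.39 − 4.9032) · e^(0.0374·14/12)
= 85.4868 · e^0.043633 = 85.4868 × 1.044599 = €89.30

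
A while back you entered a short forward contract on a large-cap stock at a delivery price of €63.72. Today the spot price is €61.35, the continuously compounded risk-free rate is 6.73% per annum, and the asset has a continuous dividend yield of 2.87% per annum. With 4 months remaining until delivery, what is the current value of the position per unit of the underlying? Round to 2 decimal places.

€1.54

Current fair forward for the remaining 4 months: F = S·e^((r − q)·T), (r − q) = 0.0673 − 0.0287 = 0.0386
F = 61.35 · e^(0.0386 × 4/12) = 61.35 × 1.012950 = 62.1445
Value of long forward = (F − K)·e^(−rT) = (62.1445 − 63.72) · e^(−0.0673·4/12)
= -1.5755 × 0.977816 = -1.54
Short position value = −(long value) = €1.54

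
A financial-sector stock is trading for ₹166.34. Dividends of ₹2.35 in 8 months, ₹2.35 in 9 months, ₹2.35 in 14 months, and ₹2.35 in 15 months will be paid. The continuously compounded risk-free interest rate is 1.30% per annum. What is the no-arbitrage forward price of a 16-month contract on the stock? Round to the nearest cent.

₹159.80

PV(dividends) I = 2.35·e^(−0.0130·8/12) + 2.35·e^(−0.0130·9/12) + 2.35·e^(−0.0130·14/12) + 2.35·e^(−0.0130·15/12)
I = 2.3297 + 2.3272 + 2.3146 + 2.3121 = 9.2836
F = (S − I)·e^(rT) = (166.34 − 9.2836) · e^(0.0130·16/12)
= 157.0564 · e^0.017333 = 157.0564 × 1.017484 = ₹159.80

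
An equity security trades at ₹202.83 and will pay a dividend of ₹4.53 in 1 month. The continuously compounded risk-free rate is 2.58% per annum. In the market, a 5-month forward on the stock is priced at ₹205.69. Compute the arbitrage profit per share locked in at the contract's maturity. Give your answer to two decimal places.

₹5.24 per share

PV(dividends) I = 4.53·e^(−0.0258·1/12) = 4.5203
Fair forward F* = (S − I)·e^(rT) = (202.83 − 4.5203)·e^0.010750 = 198.3097 × 1.010808 = 200.4530
Market ₹205.69 > fair 200.4530: forward overpriced → cash-and-carry (borrow at r, buy the stock and collect the dividends, short the forward).
Profit at T = |F_mkt − F*| = |205.69 − 200.4530| = ₹5.24 per share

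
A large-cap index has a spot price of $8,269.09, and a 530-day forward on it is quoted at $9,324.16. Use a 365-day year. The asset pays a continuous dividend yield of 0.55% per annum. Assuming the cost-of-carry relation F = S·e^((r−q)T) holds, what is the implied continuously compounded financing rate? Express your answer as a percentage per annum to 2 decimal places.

8.82%

From F = S·e^((r−q)T): (r − q) = ln(F/S)/T
ln(9324.16/8269.09) = ln(1.127592) = 0.120084
(r − q) = 0.120084 / (530/365) = 0.082699
r = ln(F/S)/T + q = 0.082699 + 0.0055 = 0.088199
r = 8.82%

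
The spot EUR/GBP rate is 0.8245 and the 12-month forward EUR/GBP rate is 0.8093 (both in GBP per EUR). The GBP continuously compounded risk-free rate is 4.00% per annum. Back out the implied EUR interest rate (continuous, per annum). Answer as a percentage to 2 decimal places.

F = S·e^((r_GBP − r_EUR)T) ⇒ r_EUR = r_GBP − ln(F/S)/T
ln(0.8093/0.8245) = -0.018607; /(12/12) = -0.018607
r_EUR = 0.0400 + 0.018607 = 0.058607
r_EUR = 5.86%

5.86%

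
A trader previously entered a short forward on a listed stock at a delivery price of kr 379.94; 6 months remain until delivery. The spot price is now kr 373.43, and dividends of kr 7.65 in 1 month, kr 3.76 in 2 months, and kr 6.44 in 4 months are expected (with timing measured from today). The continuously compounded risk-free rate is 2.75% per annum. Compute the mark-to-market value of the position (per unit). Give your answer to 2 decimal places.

kr 19.08

PV(remaining dividends) I = 7.65·e^(−0.0275·1/12) + 3.76·e^(−0.0275·2/12) + 6.44·e^(−0.0275·4/12) = 17.7565
Current forward F = (S − I)·e^(rT) = (373.43 − 17.7565)·e^(0.0275·6/12) = 355.6735 × 1.013845 = 360.5978
Value (long) = (F − K)·e^(−rT) = (360.5978 − 379.94) × 0.986344 = -19.0781
Short position value = −(long value) = kr 19.08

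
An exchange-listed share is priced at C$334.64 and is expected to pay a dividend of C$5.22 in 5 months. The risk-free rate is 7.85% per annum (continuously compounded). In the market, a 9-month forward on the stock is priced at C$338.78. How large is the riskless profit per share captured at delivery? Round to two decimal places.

C$10.80 per share

PV(dividends) I = 5.22·e^(−0.0785·5/12) = 5.0520
Fair forward F* = (S − I)·e^(rT) = (334.64 − 5.0520)·e^0.058875 = 329.5880 × 1.060643 = 349.5752
Market C$338.78 < fair 349.5752: forward underpriced → reverse cash-and-carry (short the stock, invest proceeds at r, pay the dividends, go long the forward).
Profit at T = |F_mkt − F*| = |338.78 − 349.5752| = C$10.80 per share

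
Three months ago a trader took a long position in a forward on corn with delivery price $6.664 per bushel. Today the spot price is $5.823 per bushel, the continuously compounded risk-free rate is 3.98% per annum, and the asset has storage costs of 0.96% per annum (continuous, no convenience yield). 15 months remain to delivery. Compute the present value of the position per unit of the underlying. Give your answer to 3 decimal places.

-$0.447 per bushel

Current fair forward for the remaining 15 months: F = S·e^((r + u)·T), (r + u) = 0.0398 + 0.0096 = 0.0494
F = 5.823 · e^(0.0494 × 15/12) = 5.823 × 1.063696 = 6.1939
Value of long forward = (F − K)·e^(−rT) = (6.1939 − 6.664) · e^(−0.0398·15/12)
= -0.4701 × 0.951467 = -0.447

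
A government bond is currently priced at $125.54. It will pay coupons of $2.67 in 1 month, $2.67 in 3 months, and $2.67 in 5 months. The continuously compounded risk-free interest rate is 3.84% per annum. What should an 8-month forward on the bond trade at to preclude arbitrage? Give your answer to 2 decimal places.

PV(coupons) I = 2.67·e^(−0.0384·1/12) + 2.67·e^(−0.0384·3/12) + 2.67·e^(−0.0384·5/12)
I = 2.6615 + 2.6445 + 2.6276 = 7.9336
F = (S − I)·e^(rT) = (125.54 − 7.9336) · e^(0.0384·8/12)
= 117.6064 · e^0.025600 = 117.6064 × 1.025930 = $120.66

$120.66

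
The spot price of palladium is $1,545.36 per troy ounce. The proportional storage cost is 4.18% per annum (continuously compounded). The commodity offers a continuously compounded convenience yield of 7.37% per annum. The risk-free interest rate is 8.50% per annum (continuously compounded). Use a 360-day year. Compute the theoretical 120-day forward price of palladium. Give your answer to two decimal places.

$1,572.96 per troy ounce

Net carry = r + u − y = 0.0850 + 0.0418 − 0.0737 = 0.0531
F = S·e^((r+u−y)T) = 1545.36 · e^(0.0531 × 120/360) = 1545.36 · e^0.01770000
= 1545.36 × 1.01785757 = $1,572.96 per troy ounce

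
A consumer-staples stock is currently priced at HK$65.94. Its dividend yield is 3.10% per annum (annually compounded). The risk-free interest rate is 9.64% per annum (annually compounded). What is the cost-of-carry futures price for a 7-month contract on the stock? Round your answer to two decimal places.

HK$68.35

F = S · (1+r)^T / (1+q)^T
= 65.94 × 1.055153 / 1.017968 = 65.94 × 1.036529
F = HK$68.35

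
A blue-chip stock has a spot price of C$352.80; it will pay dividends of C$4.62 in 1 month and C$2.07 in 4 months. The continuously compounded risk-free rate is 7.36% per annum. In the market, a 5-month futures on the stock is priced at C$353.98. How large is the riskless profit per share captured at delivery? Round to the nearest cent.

C$2.99 per share

PV(dividends) I = 4.62·e^(−0.0736·1/12) + 2.07·e^(−0.0736·4/12) = 6.6116
Fair futures F* = (S − I)·e^(rT) = (352.80 − 6.6116)·e^0.030667 = 346.1884 × 1.031142 = 356.9694
Market C$353.98 < fair 356.9694: forward underpriced → reverse cash-and-carry (short the stock, invest proceeds at r, pay the dividends, go long the forward).
Profit at T = |F_mkt − F*| = |353.98 − 356.9694| = C$2.99 per share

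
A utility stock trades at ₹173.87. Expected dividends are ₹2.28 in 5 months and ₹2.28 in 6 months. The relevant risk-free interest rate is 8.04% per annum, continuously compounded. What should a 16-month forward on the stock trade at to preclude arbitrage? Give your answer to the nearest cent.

₹188.65

PV(dividends) I = 2.28·e^(−0.0804·5/12) + 2.28·e^(−0.0804·6/12)
I = 2.2049 + 2.1902 = 4.3951
F = (S − I)·e^(rT) = (173.87 − 4.3951) · e^(0.0804·16/12)
= 169.4749 · e^0.107200 = 169.4749 × 1.113157 = ₹188.65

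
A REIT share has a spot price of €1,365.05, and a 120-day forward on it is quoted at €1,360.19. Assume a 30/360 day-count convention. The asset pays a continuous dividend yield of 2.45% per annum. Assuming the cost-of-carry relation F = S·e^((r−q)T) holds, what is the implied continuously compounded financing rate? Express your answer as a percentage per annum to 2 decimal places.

From F = S·e^((r−q)T): (r − q) = ln(F/S)/T
ln(1360.19/1365.05) = ln(0.996440) = -0.003566
(r − q) = -0.003566 / (120/360) = -0.010698
r = ln(F/S)/T + q = -0.010698 + 0.0245 = 0.013802
r = 1.38%

1.38%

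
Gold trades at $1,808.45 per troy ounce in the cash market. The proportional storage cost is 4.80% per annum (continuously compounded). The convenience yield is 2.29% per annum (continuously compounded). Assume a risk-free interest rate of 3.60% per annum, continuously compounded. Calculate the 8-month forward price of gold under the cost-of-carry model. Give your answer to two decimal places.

$1,883.64 per troy ounce

Net carry = r + u − y = 0.0360 + 0.0480 − 0.0229 = 0.0611
F = S·e^((r+u−y)T) = 1808.45 · e^(0.0611 × 8/12) = 1808.45 · e^0.04073333
= 1808.45 × 1.04157431 = $1,883.64 per troy ounce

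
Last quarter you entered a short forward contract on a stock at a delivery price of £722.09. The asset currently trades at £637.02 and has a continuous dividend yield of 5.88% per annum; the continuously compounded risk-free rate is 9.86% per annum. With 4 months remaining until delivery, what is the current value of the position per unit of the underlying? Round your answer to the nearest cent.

£74.09

Current fair forward for the remaining 4 months: F = S·e^((r − q)·T), (r − q) = 0.0986 − 0.0588 = 0.0398
F = 637.02 · e^(0.0398 × 4/12) = 637.02 × 1.013355 = 645.5274
Value of long forward = (F − K)·e^(−rT) = (645.5274 − 722.09) · e^(−0.0986·4/12)
= -76.5626 × 0.967668 = -74.09
Short position value = −(long value) = £74.09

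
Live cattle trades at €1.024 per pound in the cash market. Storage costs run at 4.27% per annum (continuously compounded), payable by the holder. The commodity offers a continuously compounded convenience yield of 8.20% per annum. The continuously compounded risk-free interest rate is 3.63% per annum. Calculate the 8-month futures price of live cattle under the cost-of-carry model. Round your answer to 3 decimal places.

Net carry = r + u − y = 0.0363 + 0.0427 − 0.0820 = -0.0030
F = S·e^((r+u−y)T) = 1.024 · e^(-0.0030 × 8/12) = 1.024 · e^-0.002000
= 1.024 × 0.998002 = €1.022 per pound

€1.022 per pound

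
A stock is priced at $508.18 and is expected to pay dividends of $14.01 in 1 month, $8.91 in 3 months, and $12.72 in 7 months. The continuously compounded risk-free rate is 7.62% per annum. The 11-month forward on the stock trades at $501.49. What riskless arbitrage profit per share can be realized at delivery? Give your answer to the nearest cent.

$6.11 per share

PV(dividends) I = 14.01·e^(−0.0762·1/12) + 8.91·e^(−0.0762·3/12) + 12.72·e^(−0.0762·7/12) = 34.8302
Fair forward F* = (S − I)·e^(rT) = (508.18 − 34.8302)·e^0.069850 = 473.3498 × 1.072347 = 507.5952
Market $501.49 < fair 507.5952: forward underpriced → reverse cash-and-carry (short the stock, invest proceeds at r, pay the dividends, go long the forward).
Profit at T = |F_mkt − F*| = |501.49 − 507.5952| = $6.11 per share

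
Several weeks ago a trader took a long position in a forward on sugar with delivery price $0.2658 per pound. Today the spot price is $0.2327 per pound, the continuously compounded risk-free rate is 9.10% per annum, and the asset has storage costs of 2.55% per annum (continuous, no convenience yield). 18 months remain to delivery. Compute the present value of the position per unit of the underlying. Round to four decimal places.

$0.0099 per pound

Current fair forward for the remaining 18 months: F = S·e^((r + u)·T), (r + u) = 0.0910 + 0.0255 = 0.1165
F = 0.2327 · e^(0.1165 × 18/12) = 0.2327 × 1.190948 = 0.2771
Value of long forward = (F − K)·e^(−rT) = (0.2771 − 0.2658) · e^(−0.0910·18/12)
= 0.0113 × 0.872406 = 0.0099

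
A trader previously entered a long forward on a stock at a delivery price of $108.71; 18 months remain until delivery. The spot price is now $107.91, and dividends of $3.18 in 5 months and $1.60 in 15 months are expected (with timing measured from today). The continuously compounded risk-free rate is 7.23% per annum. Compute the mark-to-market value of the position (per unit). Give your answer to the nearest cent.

$5.83

PV(remaining dividends) I = 3.18·e^(−0.0723·5/12) + 1.60·e^(−0.0723·15/12) = 4.5474
Current forward F = (S − I)·e^(rT) = (107.91 − 4.5474)·e^(0.0723·18/12) = 103.3626 × 1.114549 = 115.2027
Value (long) = (F − K)·e^(−rT) = (115.2027 − 108.71) × 0.897224 = 5.8254
Value = $5.83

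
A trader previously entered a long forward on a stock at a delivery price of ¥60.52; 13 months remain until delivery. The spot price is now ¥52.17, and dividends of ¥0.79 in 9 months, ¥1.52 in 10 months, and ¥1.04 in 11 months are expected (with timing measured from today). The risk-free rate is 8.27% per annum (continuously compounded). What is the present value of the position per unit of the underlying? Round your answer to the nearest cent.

PV(remaining dividends) I = 0.79·e^(−0.0827·9/12) + 1.52·e^(−0.0827·10/12) + 1.04·e^(−0.0827·11/12) = 3.1253
Current forward F = (S − I)·e^(rT) = (52.17 − 3.1253)·e^(0.0827·13/12) = 49.0447 × 1.093728 = 53.6416
Value (long) = (F − K)·e^(−rT) = (53.6416 − 60.52) × 0.914304 = -6.2889
Value = -¥6.29

-¥6.29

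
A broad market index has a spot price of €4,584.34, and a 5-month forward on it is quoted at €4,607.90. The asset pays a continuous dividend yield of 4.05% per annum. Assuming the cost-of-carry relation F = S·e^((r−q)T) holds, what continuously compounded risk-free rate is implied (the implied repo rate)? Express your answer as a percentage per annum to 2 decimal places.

From F = S·e^((r−q)T): (r − q) = ln(F/S)/T
ln(4607.90/4584.34) = ln(1.005139) = 0.005126
(r − q) = 0.005126 / (5/12) = 0.012302
r = ln(F/S)/T + q = 0.012302 + 0.0405 = 0.052802
r = 5.28%

5.28%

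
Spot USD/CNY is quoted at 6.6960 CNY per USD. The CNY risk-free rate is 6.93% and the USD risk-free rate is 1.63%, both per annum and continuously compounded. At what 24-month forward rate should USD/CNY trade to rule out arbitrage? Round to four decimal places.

7.4448

F = S·e^((r_CNY − r_USD)T) = 6.6960 · e^((0.0693 − 0.0163) × 24/12)
= 6.6960 · e^0.106000 = 6.6960 × 1.111822
F = 7.4448 CNY per USD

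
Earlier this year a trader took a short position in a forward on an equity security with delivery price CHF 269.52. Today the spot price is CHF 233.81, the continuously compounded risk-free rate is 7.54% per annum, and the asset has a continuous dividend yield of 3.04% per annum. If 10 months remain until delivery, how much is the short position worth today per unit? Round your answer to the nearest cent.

Current fair forward for the remaining 10 months: F = S·e^((r − q)·T), (r − q) = 0.0754 − 0.0304 = 0.0450
F = 233.81 · e^(0.0450 × 10/12) = 233.81 × 1.038212 = 242.7443
Value of long forward = (F − K)·e^(−rT) = (242.7443 − 269.52) · e^(−0.0754·10/12)
= -26.7757 × 0.939100 = -25.15
Short position value = −(long value) = CHF 25.15

CHF 25.15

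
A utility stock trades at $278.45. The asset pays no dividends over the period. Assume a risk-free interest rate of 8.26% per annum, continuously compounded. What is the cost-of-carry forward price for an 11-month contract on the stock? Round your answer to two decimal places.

F = S·e^(rT) = 278.45 · e^(0.0826 × 11/12)
= 278.45 · e^0.075717 = 278.45 × 1.078657
F = $300.35

$300.35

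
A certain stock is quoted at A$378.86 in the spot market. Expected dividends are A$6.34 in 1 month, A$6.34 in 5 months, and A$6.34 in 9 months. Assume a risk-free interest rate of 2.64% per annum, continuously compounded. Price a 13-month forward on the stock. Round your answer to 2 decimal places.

PV(dividends) I = 6.34·e^(−0.0264·1/12) + 6.34·e^(−0.0264·5/12) + 6.34·e^(−0.0264·9/12)
I = 6.3261 + 6.2706 + 6.2157 = 18.8124
F = (S − I)·e^(rT) = (378.86 − 18.8124) · e^(0.0264·13/12)
= 360.0476 · e^0.028600 = 360.0476 × 1.029013 = A$370.49

A$370.49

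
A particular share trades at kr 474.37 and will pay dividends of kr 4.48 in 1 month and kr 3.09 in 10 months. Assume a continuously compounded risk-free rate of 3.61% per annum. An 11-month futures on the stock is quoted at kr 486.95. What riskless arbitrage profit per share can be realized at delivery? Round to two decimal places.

PV(dividends) I = 4.48·e^(−0.0361·1/12) + 3.09·e^(−0.0361·10/12) = 7.4650
Fair futures F* = (S − I)·e^(rT) = (474.37 − 7.4650)·e^0.033092 = 466.9050 × 1.033646 = 482.6145
Market kr 486.95 > fair 482.6145: forward overpriced → cash-and-carry (borrow at r, buy the stock and collect the dividends, short the forward).
Profit at T = |F_mkt − F*| = |486.95 − 482.6145| = kr 4.34 per share

kr 4.34 per share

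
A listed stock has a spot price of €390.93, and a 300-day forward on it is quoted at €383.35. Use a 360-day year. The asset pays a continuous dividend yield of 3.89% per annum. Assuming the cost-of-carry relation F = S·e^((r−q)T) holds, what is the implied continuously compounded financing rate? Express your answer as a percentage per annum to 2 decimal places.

From F = S·e^((r−q)T): (r − q) = ln(F/S)/T
ln(383.35/390.93) = ln(0.980610) = -0.019580
(r − q) = -0.019580 / (300/360) = -0.023496
r = ln(F/S)/T + q = -0.023496 + 0.0389 = 0.015404
r = 1.54%

1.54%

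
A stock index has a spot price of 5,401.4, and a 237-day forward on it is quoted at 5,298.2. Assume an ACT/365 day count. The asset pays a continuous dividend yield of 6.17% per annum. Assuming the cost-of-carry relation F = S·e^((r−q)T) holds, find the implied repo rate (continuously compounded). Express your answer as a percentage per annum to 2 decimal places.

3.20%

From F = S·e^((r−q)T): (r − q) = ln(F/S)/T
ln(5298.2/5401.4) = ln(0.980894) = -0.019291
(r − q) = -0.019291 / (237/365) = -0.029710
r = ln(F/S)/T + q = -0.029710 + 0.0617 = 0.031990
r = 3.20%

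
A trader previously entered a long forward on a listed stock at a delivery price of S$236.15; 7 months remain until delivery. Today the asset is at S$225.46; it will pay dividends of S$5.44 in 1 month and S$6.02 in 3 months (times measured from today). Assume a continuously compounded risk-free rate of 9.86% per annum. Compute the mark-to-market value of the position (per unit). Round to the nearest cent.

-S$8.76

PV(remaining dividends) I = 5.44·e^(−0.0986·1/12) + 6.02·e^(−0.0986·3/12) = 11.2689
Current forward F = (S − I)·e^(rT) = (225.46 − 11.2689)·e^(0.0986·7/12) = 214.1911 × 1.059203 = 226.8719
Value (long) = (F − K)·e^(−rT) = (226.8719 − 236.15) × 0.944106 = -8.7595
Value = -S$8.76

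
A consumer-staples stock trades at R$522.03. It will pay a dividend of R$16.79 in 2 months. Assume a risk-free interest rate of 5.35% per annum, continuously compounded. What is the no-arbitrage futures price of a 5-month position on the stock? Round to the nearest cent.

R$516.78

PV(dividends) I = 16.79·e^(−0.0535·2/12)
I = 16.6410
F = (S − I)·e^(rT) = (522.03 − 16.6410) · e^(0.0535·5/12)
= 505.3890 · e^0.022292 = 505.3890 × 1.022542 = R$516.78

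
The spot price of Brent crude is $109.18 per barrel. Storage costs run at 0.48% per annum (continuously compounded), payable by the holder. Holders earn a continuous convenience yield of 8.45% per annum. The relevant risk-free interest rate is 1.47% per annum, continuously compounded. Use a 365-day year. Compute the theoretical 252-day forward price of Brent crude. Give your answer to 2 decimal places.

$104.39 per barrel

Net carry = r + u − y = 0.0147 + 0.0048 − 0.0845 = -0.0650
F = S·e^((r+u−y)T) = 109.18 · e^(-0.0650 × 252/365) = 109.18 · e^-0.044877
= 109.18 × 0.956115 = $104.39 per barrel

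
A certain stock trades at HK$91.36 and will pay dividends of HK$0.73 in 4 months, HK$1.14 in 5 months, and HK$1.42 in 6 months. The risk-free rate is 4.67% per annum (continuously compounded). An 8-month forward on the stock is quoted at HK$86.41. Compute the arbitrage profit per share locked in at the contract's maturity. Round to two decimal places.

PV(dividends) I = 0.73·e^(−0.0467·4/12) + 1.14·e^(−0.0467·5/12) + 1.42·e^(−0.0467·6/12) = 3.2240
Fair forward F* = (S − I)·e^(rT) = (91.36 − 3.2240)·e^0.031133 = 88.1360 × 1.031623 = 90.9231
Market HK$86.41 < fair 90.9231: forward underpriced → reverse cash-and-carry (short the stock, invest proceeds at r, pay the dividends, go long the forward).
Profit at T = |F_mkt − F*| = |86.41 − 90.9231| = HK$4.51 per share

HK$4.51 per share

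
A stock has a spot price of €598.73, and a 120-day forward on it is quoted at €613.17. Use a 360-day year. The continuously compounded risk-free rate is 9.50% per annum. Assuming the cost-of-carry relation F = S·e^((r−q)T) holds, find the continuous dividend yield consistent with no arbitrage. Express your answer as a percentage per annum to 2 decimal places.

2.35%

From F = S·e^((r−q)T): (r − q) = ln(F/S)/T
ln(613.17/598.73) = ln(1.024118) = 0.023832
(r − q) = 0.023832 / (120/360) = 0.071496
q = r − ln(F/S)/T = 0.0950 − 0.071496 = 0.023504
q = 2.35%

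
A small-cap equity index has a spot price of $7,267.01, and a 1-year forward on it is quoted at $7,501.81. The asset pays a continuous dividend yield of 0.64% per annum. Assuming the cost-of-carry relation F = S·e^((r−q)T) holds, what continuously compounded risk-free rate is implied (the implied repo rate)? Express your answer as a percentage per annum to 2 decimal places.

3.82%

From F = S·e^((r−q)T): (r − q) = ln(F/S)/T
ln(7501.81/7267.01) = ln(1.032310) = 0.031799
(r − q) = 0.031799 / (1) = 0.031799
r = ln(F/S)/T + q = 0.031799 + 0.0064 = 0.038199
r = 3.82%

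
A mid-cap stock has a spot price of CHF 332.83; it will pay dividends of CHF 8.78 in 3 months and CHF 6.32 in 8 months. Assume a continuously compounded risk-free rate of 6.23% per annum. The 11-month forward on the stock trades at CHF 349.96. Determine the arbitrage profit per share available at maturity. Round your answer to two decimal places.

CHF 13.14 per share

PV(dividends) I = 8.78·e^(−0.0623·3/12) + 6.32·e^(−0.0623·8/12) = 14.7072
Fair forward F* = (S − I)·e^(rT) = (332.83 − 14.7072)·e^0.057108 = 318.1228 × 1.058770 = 336.8189
Market CHF 349.96 > fair 336.8189: forward overpriced → cash-and-carry (borrow at r, buy the stock and collect the dividends, short the forward).
Profit at T = |F_mkt − F*| = |349.96 − 336.8189| = CHF 13.14 per share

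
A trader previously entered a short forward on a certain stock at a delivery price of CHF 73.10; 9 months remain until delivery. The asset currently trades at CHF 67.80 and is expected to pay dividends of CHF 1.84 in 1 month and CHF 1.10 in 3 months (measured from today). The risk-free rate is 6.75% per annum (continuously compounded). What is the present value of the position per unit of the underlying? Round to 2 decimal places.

PV(remaining dividends) I = 1.84·e^(−0.0675·1/12) + 1.10·e^(−0.0675·3/12) = 2.9113
Current forward F = (S − I)·e^(rT) = (67.80 − 2.9113)·e^(0.0675·9/12) = 64.8887 × 1.051928 = 68.2582
Value (long) = (F − K)·e^(−rT) = (68.2582 − 73.10) × 0.950635 = -4.6028
Short position value = −(long value) = CHF 4.60

CHF 4.60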